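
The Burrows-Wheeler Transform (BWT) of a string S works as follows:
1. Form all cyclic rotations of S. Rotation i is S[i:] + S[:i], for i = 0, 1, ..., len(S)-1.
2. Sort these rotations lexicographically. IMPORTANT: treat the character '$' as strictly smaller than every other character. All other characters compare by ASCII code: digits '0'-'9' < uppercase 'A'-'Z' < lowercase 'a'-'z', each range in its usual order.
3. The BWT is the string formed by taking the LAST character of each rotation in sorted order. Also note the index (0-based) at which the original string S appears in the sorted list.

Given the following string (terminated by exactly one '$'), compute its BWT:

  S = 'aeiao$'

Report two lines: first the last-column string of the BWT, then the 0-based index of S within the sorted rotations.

Answer: o$iaea
1

Derivation:
All 6 rotations (rotation i = S[i:]+S[:i]):
  rot[0] = aeiao$
  rot[1] = eiao$a
  rot[2] = iao$ae
  rot[3] = ao$aei
  rot[4] = o$aeia
  rot[5] = $aeiao
Sorted (with $ < everything):
  sorted[0] = $aeiao  (last char: 'o')
  sorted[1] = aeiao$  (last char: '$')
  sorted[2] = ao$aei  (last char: 'i')
  sorted[3] = eiao$a  (last char: 'a')
  sorted[4] = iao$ae  (last char: 'e')
  sorted[5] = o$aeia  (last char: 'a')
Last column: o$iaea
Original string S is at sorted index 1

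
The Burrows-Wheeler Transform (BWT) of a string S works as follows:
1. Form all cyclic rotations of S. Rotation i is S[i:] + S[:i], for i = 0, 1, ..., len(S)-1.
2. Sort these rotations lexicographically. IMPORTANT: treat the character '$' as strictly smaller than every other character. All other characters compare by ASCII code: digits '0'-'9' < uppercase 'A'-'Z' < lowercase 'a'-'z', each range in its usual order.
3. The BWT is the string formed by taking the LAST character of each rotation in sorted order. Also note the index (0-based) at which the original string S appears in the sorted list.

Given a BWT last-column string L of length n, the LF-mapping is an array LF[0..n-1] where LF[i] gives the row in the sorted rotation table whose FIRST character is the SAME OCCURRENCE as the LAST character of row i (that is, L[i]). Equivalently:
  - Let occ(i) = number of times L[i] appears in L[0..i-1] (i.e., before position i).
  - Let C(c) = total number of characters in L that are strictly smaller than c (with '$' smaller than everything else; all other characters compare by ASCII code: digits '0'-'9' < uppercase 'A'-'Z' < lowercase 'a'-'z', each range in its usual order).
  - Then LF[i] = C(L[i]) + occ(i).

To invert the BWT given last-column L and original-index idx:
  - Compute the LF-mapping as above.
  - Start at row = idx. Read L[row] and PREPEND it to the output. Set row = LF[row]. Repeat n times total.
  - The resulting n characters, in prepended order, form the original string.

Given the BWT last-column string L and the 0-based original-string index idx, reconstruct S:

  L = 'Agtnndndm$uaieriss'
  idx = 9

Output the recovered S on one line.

Answer: misunderstandingA$

Derivation:
LF mapping: 1 6 16 10 11 3 12 4 9 0 17 2 7 5 13 8 14 15
Walk LF starting at row 9, prepending L[row]:
  step 1: row=9, L[9]='$', prepend. Next row=LF[9]=0
  step 2: row=0, L[0]='A', prepend. Next row=LF[0]=1
  step 3: row=1, L[1]='g', prepend. Next row=LF[1]=6
  step 4: row=6, L[6]='n', prepend. Next row=LF[6]=12
  step 5: row=12, L[12]='i', prepend. Next row=LF[12]=7
  step 6: row=7, L[7]='d', prepend. Next row=LF[7]=4
  step 7: row=4, L[4]='n', prepend. Next row=LF[4]=11
  step 8: row=11, L[11]='a', prepend. Next row=LF[11]=2
  step 9: row=2, L[2]='t', prepend. Next row=LF[2]=16
  step 10: row=16, L[16]='s', prepend. Next row=LF[16]=14
  step 11: row=14, L[14]='r', prepend. Next row=LF[14]=13
  step 12: row=13, L[13]='e', prepend. Next row=LF[13]=5
  step 13: row=5, L[5]='d', prepend. Next row=LF[5]=3
  step 14: row=3, L[3]='n', prepend. Next row=LF[3]=10
  step 15: row=10, L[10]='u', prepend. Next row=LF[10]=17
  step 16: row=17, L[17]='s', prepend. Next row=LF[17]=15
  step 17: row=15, L[15]='i', prepend. Next row=LF[15]=8
  step 18: row=8, L[8]='m', prepend. Next row=LF[8]=9
Reversed output: misunderstandingA$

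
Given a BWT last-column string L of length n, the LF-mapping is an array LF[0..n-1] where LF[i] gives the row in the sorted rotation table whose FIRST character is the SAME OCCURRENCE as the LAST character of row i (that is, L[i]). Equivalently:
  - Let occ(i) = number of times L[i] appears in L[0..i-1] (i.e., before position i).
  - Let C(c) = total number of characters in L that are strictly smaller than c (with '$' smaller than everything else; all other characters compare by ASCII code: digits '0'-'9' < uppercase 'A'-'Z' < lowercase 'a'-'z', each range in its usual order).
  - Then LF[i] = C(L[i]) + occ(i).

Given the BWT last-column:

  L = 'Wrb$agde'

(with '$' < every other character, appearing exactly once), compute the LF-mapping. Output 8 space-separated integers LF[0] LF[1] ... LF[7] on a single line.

Answer: 1 7 3 0 2 6 4 5

Derivation:
Char counts: '$':1, 'W':1, 'a':1, 'b':1, 'd':1, 'e':1, 'g':1, 'r':1
C (first-col start): C('$')=0, C('W')=1, C('a')=2, C('b')=3, C('d')=4, C('e')=5, C('g')=6, C('r')=7
L[0]='W': occ=0, LF[0]=C('W')+0=1+0=1
L[1]='r': occ=0, LF[1]=C('r')+0=7+0=7
L[2]='b': occ=0, LF[2]=C('b')+0=3+0=3
L[3]='$': occ=0, LF[3]=C('$')+0=0+0=0
L[4]='a': occ=0, LF[4]=C('a')+0=2+0=2
L[5]='g': occ=0, LF[5]=C('g')+0=6+0=6
L[6]='d': occ=0, LF[6]=C('d')+0=4+0=4
L[7]='e': occ=0, LF[7]=C('e')+0=5+0=5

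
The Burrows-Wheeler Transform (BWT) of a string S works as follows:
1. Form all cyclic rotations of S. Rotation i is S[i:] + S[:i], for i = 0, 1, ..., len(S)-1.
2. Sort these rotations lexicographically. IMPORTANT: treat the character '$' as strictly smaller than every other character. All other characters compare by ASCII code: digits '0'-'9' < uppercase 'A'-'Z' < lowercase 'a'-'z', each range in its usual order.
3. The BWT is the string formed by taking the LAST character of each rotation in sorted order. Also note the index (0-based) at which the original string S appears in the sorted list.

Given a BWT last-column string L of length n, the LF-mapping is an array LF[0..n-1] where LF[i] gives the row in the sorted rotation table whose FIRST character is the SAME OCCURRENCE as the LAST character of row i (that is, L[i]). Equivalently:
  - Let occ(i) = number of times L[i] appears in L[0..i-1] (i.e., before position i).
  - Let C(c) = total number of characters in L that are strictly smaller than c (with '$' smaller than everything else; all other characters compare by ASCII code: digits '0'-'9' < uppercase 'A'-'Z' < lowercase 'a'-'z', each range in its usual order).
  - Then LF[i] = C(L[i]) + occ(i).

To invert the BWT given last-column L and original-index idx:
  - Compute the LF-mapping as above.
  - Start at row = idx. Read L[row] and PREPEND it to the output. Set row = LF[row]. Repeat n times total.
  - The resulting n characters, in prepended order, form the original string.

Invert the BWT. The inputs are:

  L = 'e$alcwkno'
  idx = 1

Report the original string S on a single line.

Answer: acknowle$

Derivation:
LF mapping: 3 0 1 5 2 8 4 6 7
Walk LF starting at row 1, prepending L[row]:
  step 1: row=1, L[1]='$', prepend. Next row=LF[1]=0
  step 2: row=0, L[0]='e', prepend. Next row=LF[0]=3
  step 3: row=3, L[3]='l', prepend. Next row=LF[3]=5
  step 4: row=5, L[5]='w', prepend. Next row=LF[5]=8
  step 5: row=8, L[8]='o', prepend. Next row=LF[8]=7
  step 6: row=7, L[7]='n', prepend. Next row=LF[7]=6
  step 7: row=6, L[6]='k', prepend. Next row=LF[6]=4
  step 8: row=4, L[4]='c', prepend. Next row=LF[4]=2
  step 9: row=2, L[2]='a', prepend. Next row=LF[2]=1
Reversed output: acknowle$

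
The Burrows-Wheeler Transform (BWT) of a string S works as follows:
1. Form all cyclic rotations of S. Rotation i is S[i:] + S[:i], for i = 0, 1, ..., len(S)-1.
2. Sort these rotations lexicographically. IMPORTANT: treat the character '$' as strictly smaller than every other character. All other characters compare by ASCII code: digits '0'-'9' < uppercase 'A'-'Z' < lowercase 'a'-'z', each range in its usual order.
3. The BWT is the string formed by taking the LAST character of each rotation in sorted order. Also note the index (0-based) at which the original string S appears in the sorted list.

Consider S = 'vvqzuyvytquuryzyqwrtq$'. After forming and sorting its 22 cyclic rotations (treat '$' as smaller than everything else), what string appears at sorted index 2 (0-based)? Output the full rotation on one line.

All 22 rotations (rotation i = S[i:]+S[:i]):
  rot[0] = vvqzuyvytquuryzyqwrtq$
  rot[1] = vqzuyvytquuryzyqwrtq$v
  rot[2] = qzuyvytquuryzyqwrtq$vv
  rot[3] = zuyvytquuryzyqwrtq$vvq
  rot[4] = uyvytquuryzyqwrtq$vvqz
  rot[5] = yvytquuryzyqwrtq$vvqzu
  rot[6] = vytquuryzyqwrtq$vvqzuy
  rot[7] = ytquuryzyqwrtq$vvqzuyv
  rot[8] = tquuryzyqwrtq$vvqzuyvy
  rot[9] = quuryzyqwrtq$vvqzuyvyt
  rot[10] = uuryzyqwrtq$vvqzuyvytq
  rot[11] = uryzyqwrtq$vvqzuyvytqu
  rot[12] = ryzyqwrtq$vvqzuyvytquu
  rot[13] = yzyqwrtq$vvqzuyvytquur
  rot[14] = zyqwrtq$vvqzuyvytquury
  rot[15] = yqwrtq$vvqzuyvytquuryz
  rot[16] = qwrtq$vvqzuyvytquuryzy
  rot[17] = wrtq$vvqzuyvytquuryzyq
  rot[18] = rtq$vvqzuyvytquuryzyqw
  rot[19] = tq$vvqzuyvytquuryzyqwr
  rot[20] = q$vvqzuyvytquuryzyqwrt
  rot[21] = $vvqzuyvytquuryzyqwrtq
Sorted (with $ < everything):
  sorted[0] = $vvqzuyvytquuryzyqwrtq
  sorted[1] = q$vvqzuyvytquuryzyqwrt
  sorted[2] = quuryzyqwrtq$vvqzuyvyt
  sorted[3] = qwrtq$vvqzuyvytquuryzy
  sorted[4] = qzuyvytquuryzyqwrtq$vv
  sorted[5] = rtq$vvqzuyvytquuryzyqw
  sorted[6] = ryzyqwrtq$vvqzuyvytquu
  sorted[7] = tq$vvqzuyvytquuryzyqwr
  sorted[8] = tquuryzyqwrtq$vvqzuyvy
  sorted[9] = uryzyqwrtq$vvqzuyvytqu
  sorted[10] = uuryzyqwrtq$vvqzuyvytq
  sorted[11] = uyvytquuryzyqwrtq$vvqz
  sorted[12] = vqzuyvytquuryzyqwrtq$v
  sorted[13] = vvqzuyvytquuryzyqwrtq$
  sorted[14] = vytquuryzyqwrtq$vvqzuy
  sorted[15] = wrtq$vvqzuyvytquuryzyq
  sorted[16] = yqwrtq$vvqzuyvytquuryz
  sorted[17] = ytquuryzyqwrtq$vvqzuyv
  sorted[18] = yvytquuryzyqwrtq$vvqzu
  sorted[19] = yzyqwrtq$vvqzuyvytquur
  sorted[20] = zuyvytquuryzyqwrtq$vvq
  sorted[21] = zyqwrtq$vvqzuyvytquury
sorted[2] = quuryzyqwrtq$vvqzuyvyt

Answer: quuryzyqwrtq$vvqzuyvyt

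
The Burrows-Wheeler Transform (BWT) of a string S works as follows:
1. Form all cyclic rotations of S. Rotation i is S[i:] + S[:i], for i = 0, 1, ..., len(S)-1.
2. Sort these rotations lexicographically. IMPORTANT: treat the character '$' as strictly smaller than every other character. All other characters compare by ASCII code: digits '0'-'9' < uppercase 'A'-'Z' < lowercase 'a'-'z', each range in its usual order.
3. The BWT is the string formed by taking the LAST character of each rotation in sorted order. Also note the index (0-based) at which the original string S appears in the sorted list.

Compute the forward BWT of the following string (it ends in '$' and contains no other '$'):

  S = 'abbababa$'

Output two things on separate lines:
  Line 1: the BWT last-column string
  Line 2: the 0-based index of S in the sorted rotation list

Answer: abbb$aaba
4

Derivation:
All 9 rotations (rotation i = S[i:]+S[:i]):
  rot[0] = abbababa$
  rot[1] = bbababa$a
  rot[2] = bababa$ab
  rot[3] = ababa$abb
  rot[4] = baba$abba
  rot[5] = aba$abbab
  rot[6] = ba$abbaba
  rot[7] = a$abbabab
  rot[8] = $abbababa
Sorted (with $ < everything):
  sorted[0] = $abbababa  (last char: 'a')
  sorted[1] = a$abbabab  (last char: 'b')
  sorted[2] = aba$abbab  (last char: 'b')
  sorted[3] = ababa$abb  (last char: 'b')
  sorted[4] = abbababa$  (last char: '$')
  sorted[5] = ba$abbaba  (last char: 'a')
  sorted[6] = baba$abba  (last char: 'a')
  sorted[7] = bababa$ab  (last char: 'b')
  sorted[8] = bbababa$a  (last char: 'a')
Last column: abbb$aaba
Original string S is at sorted index 4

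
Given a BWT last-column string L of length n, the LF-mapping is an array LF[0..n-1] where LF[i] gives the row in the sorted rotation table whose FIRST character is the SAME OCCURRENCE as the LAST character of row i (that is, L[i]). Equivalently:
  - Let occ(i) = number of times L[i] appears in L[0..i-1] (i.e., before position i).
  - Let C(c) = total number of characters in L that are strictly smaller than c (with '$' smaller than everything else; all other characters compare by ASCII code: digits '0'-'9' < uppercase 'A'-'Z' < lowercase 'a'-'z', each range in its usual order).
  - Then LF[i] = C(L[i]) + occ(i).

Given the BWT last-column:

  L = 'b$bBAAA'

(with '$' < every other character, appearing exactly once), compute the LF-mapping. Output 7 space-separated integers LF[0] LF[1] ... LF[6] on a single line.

Answer: 5 0 6 4 1 2 3

Derivation:
Char counts: '$':1, 'A':3, 'B':1, 'b':2
C (first-col start): C('$')=0, C('A')=1, C('B')=4, C('b')=5
L[0]='b': occ=0, LF[0]=C('b')+0=5+0=5
L[1]='$': occ=0, LF[1]=C('$')+0=0+0=0
L[2]='b': occ=1, LF[2]=C('b')+1=5+1=6
L[3]='B': occ=0, LF[3]=C('B')+0=4+0=4
L[4]='A': occ=0, LF[4]=C('A')+0=1+0=1
L[5]='A': occ=1, LF[5]=C('A')+1=1+1=2
L[6]='A': occ=2, LF[6]=C('A')+2=1+2=3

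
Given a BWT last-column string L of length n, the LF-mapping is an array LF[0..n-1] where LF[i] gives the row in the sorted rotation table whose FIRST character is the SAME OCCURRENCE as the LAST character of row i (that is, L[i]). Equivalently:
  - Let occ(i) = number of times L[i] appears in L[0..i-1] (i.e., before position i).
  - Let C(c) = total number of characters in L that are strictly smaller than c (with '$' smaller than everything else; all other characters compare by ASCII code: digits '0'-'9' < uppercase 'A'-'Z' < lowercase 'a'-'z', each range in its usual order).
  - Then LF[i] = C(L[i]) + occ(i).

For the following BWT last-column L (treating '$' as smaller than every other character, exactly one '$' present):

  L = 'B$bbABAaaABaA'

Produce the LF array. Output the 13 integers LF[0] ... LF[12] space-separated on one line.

Answer: 5 0 11 12 1 6 2 8 9 3 7 10 4

Derivation:
Char counts: '$':1, 'A':4, 'B':3, 'a':3, 'b':2
C (first-col start): C('$')=0, C('A')=1, C('B')=5, C('a')=8, C('b')=11
L[0]='B': occ=0, LF[0]=C('B')+0=5+0=5
L[1]='$': occ=0, LF[1]=C('$')+0=0+0=0
L[2]='b': occ=0, LF[2]=C('b')+0=11+0=11
L[3]='b': occ=1, LF[3]=C('b')+1=11+1=12
L[4]='A': occ=0, LF[4]=C('A')+0=1+0=1
L[5]='B': occ=1, LF[5]=C('B')+1=5+1=6
L[6]='A': occ=1, LF[6]=C('A')+1=1+1=2
L[7]='a': occ=0, LF[7]=C('a')+0=8+0=8
L[8]='a': occ=1, LF[8]=C('a')+1=8+1=9
L[9]='A': occ=2, LF[9]=C('A')+2=1+2=3
L[10]='B': occ=2, LF[10]=C('B')+2=5+2=7
L[11]='a': occ=2, LF[11]=C('a')+2=8+2=10
L[12]='A': occ=3, LF[12]=C('A')+3=1+3=4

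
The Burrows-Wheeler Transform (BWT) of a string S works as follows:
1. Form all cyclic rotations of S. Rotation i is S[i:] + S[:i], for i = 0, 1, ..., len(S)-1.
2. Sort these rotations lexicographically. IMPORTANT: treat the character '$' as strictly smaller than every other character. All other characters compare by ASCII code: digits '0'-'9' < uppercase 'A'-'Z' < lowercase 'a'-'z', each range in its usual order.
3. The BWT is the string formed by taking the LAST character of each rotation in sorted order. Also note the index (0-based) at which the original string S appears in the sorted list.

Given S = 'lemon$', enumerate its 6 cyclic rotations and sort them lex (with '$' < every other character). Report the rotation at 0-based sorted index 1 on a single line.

All 6 rotations (rotation i = S[i:]+S[:i]):
  rot[0] = lemon$
  rot[1] = emon$l
  rot[2] = mon$le
  rot[3] = on$lem
  rot[4] = n$lemo
  rot[5] = $lemon
Sorted (with $ < everything):
  sorted[0] = $lemon
  sorted[1] = emon$l
  sorted[2] = lemon$
  sorted[3] = mon$le
  sorted[4] = n$lemo
  sorted[5] = on$lem
sorted[1] = emon$l

Answer: emon$l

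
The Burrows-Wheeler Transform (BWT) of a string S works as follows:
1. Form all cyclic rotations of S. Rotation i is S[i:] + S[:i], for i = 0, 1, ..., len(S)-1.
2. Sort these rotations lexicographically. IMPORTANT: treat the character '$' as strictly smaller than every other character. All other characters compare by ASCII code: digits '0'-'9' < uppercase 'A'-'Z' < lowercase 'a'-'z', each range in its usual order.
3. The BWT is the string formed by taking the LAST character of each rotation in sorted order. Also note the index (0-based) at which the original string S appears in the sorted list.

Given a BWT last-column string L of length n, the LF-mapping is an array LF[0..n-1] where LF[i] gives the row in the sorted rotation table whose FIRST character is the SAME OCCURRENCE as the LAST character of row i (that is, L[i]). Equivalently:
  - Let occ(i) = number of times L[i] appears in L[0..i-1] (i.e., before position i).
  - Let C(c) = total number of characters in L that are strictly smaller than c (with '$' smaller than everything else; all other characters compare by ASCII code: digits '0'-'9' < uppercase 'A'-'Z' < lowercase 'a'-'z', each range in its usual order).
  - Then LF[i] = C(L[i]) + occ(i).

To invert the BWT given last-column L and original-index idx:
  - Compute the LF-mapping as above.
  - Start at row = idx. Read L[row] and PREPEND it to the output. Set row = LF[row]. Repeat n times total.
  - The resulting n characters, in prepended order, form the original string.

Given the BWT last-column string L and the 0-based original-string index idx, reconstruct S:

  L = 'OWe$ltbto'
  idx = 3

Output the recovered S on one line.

Answer: bottleWO$

Derivation:
LF mapping: 1 2 4 0 5 7 3 8 6
Walk LF starting at row 3, prepending L[row]:
  step 1: row=3, L[3]='$', prepend. Next row=LF[3]=0
  step 2: row=0, L[0]='O', prepend. Next row=LF[0]=1
  step 3: row=1, L[1]='W', prepend. Next row=LF[1]=2
  step 4: row=2, L[2]='e', prepend. Next row=LF[2]=4
  step 5: row=4, L[4]='l', prepend. Next row=LF[4]=5
  step 6: row=5, L[5]='t', prepend. Next row=LF[5]=7
  step 7: row=7, L[7]='t', prepend. Next row=LF[7]=8
  step 8: row=8, L[8]='o', prepend. Next row=LF[8]=6
  step 9: row=6, L[6]='b', prepend. Next row=LF[6]=3
Reversed output: bottleWO$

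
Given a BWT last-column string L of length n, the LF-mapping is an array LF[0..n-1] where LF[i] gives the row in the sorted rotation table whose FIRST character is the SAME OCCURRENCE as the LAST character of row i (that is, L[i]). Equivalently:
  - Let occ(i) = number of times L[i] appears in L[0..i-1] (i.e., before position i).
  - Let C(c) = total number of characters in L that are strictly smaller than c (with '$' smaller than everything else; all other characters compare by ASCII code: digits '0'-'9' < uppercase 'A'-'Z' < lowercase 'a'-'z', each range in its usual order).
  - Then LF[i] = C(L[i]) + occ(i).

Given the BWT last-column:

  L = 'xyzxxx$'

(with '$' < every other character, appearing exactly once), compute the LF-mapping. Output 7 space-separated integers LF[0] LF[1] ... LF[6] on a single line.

Char counts: '$':1, 'x':4, 'y':1, 'z':1
C (first-col start): C('$')=0, C('x')=1, C('y')=5, C('z')=6
L[0]='x': occ=0, LF[0]=C('x')+0=1+0=1
L[1]='y': occ=0, LF[1]=C('y')+0=5+0=5
L[2]='z': occ=0, LF[2]=C('z')+0=6+0=6
L[3]='x': occ=1, LF[3]=C('x')+1=1+1=2
L[4]='x': occ=2, LF[4]=C('x')+2=1+2=3
L[5]='x': occ=3, LF[5]=C('x')+3=1+3=4
L[6]='$': occ=0, LF[6]=C('$')+0=0+0=0

Answer: 1 5 6 2 3 4 0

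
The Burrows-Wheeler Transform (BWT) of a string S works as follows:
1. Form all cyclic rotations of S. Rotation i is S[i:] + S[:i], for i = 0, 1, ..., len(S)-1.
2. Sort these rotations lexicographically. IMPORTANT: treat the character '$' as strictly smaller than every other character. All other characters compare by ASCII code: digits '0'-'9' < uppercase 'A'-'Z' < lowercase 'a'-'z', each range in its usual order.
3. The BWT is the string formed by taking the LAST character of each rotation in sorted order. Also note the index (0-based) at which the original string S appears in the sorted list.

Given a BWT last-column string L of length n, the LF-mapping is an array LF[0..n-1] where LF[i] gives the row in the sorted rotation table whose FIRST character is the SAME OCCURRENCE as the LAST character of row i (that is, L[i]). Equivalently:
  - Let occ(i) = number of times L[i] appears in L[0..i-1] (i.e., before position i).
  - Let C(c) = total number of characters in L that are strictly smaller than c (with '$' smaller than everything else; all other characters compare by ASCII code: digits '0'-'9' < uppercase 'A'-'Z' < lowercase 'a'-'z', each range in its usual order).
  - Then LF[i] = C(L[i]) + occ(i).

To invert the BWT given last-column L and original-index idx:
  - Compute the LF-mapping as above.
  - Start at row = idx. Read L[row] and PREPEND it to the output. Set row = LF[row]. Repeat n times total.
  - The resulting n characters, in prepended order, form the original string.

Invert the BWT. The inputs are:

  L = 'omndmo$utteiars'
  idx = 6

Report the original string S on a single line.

Answer: misundertomato$

Derivation:
LF mapping: 8 5 7 2 6 9 0 14 12 13 3 4 1 10 11
Walk LF starting at row 6, prepending L[row]:
  step 1: row=6, L[6]='$', prepend. Next row=LF[6]=0
  step 2: row=0, L[0]='o', prepend. Next row=LF[0]=8
  step 3: row=8, L[8]='t', prepend. Next row=LF[8]=12
  step 4: row=12, L[12]='a', prepend. Next row=LF[12]=1
  step 5: row=1, L[1]='m', prepend. Next row=LF[1]=5
  step 6: row=5, L[5]='o', prepend. Next row=LF[5]=9
  step 7: row=9, L[9]='t', prepend. Next row=LF[9]=13
  step 8: row=13, L[13]='r', prepend. Next row=LF[13]=10
  step 9: row=10, L[10]='e', prepend. Next row=LF[10]=3
  step 10: row=3, L[3]='d', prepend. Next row=LF[3]=2
  step 11: row=2, L[2]='n', prepend. Next row=LF[2]=7
  step 12: row=7, L[7]='u', prepend. Next row=LF[7]=14
  step 13: row=14, L[14]='s', prepend. Next row=LF[14]=11
  step 14: row=11, L[11]='i', prepend. Next row=LF[11]=4
  step 15: row=4, L[4]='m', prepend. Next row=LF[4]=6
Reversed output: misundertomato$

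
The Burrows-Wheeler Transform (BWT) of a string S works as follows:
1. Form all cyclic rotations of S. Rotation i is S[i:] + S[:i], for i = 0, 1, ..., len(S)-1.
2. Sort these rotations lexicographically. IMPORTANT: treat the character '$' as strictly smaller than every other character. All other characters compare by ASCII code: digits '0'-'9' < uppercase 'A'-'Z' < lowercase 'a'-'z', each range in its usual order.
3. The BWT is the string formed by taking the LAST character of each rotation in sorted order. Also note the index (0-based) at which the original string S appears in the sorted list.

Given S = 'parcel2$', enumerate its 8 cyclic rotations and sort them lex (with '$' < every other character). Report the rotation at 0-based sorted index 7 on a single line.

Answer: rcel2$pa

Derivation:
All 8 rotations (rotation i = S[i:]+S[:i]):
  rot[0] = parcel2$
  rot[1] = arcel2$p
  rot[2] = rcel2$pa
  rot[3] = cel2$par
  rot[4] = el2$parc
  rot[5] = l2$parce
  rot[6] = 2$parcel
  rot[7] = $parcel2
Sorted (with $ < everything):
  sorted[0] = $parcel2
  sorted[1] = 2$parcel
  sorted[2] = arcel2$p
  sorted[3] = cel2$par
  sorted[4] = el2$parc
  sorted[5] = l2$parce
  sorted[6] = parcel2$
  sorted[7] = rcel2$pa
sorted[7] = rcel2$pa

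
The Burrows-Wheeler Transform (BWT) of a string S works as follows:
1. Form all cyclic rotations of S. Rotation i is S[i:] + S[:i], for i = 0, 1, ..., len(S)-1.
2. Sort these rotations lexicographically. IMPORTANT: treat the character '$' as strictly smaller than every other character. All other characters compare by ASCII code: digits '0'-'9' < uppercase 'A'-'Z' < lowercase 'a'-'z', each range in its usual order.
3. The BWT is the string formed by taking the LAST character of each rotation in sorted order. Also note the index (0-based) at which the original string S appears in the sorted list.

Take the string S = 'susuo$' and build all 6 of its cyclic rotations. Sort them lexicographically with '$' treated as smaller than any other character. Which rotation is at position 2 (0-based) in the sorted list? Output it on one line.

All 6 rotations (rotation i = S[i:]+S[:i]):
  rot[0] = susuo$
  rot[1] = usuo$s
  rot[2] = suo$su
  rot[3] = uo$sus
  rot[4] = o$susu
  rot[5] = $susuo
Sorted (with $ < everything):
  sorted[0] = $susuo
  sorted[1] = o$susu
  sorted[2] = suo$su
  sorted[3] = susuo$
  sorted[4] = uo$sus
  sorted[5] = usuo$s
sorted[2] = suo$su

Answer: suo$su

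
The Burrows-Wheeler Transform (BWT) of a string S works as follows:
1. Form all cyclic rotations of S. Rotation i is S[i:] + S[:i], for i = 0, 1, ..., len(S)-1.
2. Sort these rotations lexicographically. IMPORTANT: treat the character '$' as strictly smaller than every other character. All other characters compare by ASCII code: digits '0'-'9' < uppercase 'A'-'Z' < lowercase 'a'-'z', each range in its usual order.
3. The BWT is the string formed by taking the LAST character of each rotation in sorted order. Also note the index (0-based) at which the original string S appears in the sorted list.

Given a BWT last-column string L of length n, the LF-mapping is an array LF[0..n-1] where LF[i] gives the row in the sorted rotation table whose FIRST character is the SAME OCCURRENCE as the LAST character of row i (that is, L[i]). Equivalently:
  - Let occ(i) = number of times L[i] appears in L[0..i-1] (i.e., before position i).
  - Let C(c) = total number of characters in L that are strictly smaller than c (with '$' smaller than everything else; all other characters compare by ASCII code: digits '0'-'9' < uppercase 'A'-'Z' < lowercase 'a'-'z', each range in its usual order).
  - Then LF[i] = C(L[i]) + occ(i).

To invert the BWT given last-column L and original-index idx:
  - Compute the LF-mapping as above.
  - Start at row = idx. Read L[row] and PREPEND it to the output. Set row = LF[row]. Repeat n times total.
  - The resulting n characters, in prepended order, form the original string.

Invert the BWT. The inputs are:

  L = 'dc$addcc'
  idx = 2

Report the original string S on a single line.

Answer: cacdcdd$

Derivation:
LF mapping: 5 2 0 1 6 7 3 4
Walk LF starting at row 2, prepending L[row]:
  step 1: row=2, L[2]='$', prepend. Next row=LF[2]=0
  step 2: row=0, L[0]='d', prepend. Next row=LF[0]=5
  step 3: row=5, L[5]='d', prepend. Next row=LF[5]=7
  step 4: row=7, L[7]='c', prepend. Next row=LF[7]=4
  step 5: row=4, L[4]='d', prepend. Next row=LF[4]=6
  step 6: row=6, L[6]='c', prepend. Next row=LF[6]=3
  step 7: row=3, L[3]='a', prepend. Next row=LF[3]=1
  step 8: row=1, L[1]='c', prepend. Next row=LF[1]=2
Reversed output: cacdcdd$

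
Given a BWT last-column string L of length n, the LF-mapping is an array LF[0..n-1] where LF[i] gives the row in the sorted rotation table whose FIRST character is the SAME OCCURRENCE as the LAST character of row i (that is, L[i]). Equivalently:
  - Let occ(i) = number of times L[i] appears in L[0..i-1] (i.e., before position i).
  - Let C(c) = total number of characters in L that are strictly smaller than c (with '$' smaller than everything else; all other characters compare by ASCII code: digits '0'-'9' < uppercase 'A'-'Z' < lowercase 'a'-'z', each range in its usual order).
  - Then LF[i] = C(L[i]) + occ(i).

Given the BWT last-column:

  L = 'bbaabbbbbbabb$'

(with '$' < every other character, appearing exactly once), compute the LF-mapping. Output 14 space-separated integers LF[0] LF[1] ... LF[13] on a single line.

Answer: 4 5 1 2 6 7 8 9 10 11 3 12 13 0

Derivation:
Char counts: '$':1, 'a':3, 'b':10
C (first-col start): C('$')=0, C('a')=1, C('b')=4
L[0]='b': occ=0, LF[0]=C('b')+0=4+0=4
L[1]='b': occ=1, LF[1]=C('b')+1=4+1=5
L[2]='a': occ=0, LF[2]=C('a')+0=1+0=1
L[3]='a': occ=1, LF[3]=C('a')+1=1+1=2
L[4]='b': occ=2, LF[4]=C('b')+2=4+2=6
L[5]='b': occ=3, LF[5]=C('b')+3=4+3=7
L[6]='b': occ=4, LF[6]=C('b')+4=4+4=8
L[7]='b': occ=5, LF[7]=C('b')+5=4+5=9
L[8]='b': occ=6, LF[8]=C('b')+6=4+6=10
L[9]='b': occ=7, LF[9]=C('b')+7=4+7=11
L[10]='a': occ=2, LF[10]=C('a')+2=1+2=3
L[11]='b': occ=8, LF[11]=C('b')+8=4+8=12
L[12]='b': occ=9, LF[12]=C('b')+9=4+9=13
L[13]='$': occ=0, LF[13]=C('$')+0=0+0=0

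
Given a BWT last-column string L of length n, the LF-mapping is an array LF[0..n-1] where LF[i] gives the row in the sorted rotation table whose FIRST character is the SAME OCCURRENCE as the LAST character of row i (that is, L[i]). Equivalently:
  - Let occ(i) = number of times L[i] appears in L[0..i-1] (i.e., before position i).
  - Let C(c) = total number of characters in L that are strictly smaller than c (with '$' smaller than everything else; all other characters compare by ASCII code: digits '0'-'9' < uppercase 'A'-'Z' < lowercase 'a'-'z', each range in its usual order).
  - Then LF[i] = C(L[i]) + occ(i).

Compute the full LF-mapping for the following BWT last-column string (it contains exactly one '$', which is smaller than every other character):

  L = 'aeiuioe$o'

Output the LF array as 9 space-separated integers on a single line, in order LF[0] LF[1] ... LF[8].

Char counts: '$':1, 'a':1, 'e':2, 'i':2, 'o':2, 'u':1
C (first-col start): C('$')=0, C('a')=1, C('e')=2, C('i')=4, C('o')=6, C('u')=8
L[0]='a': occ=0, LF[0]=C('a')+0=1+0=1
L[1]='e': occ=0, LF[1]=C('e')+0=2+0=2
L[2]='i': occ=0, LF[2]=C('i')+0=4+0=4
L[3]='u': occ=0, LF[3]=C('u')+0=8+0=8
L[4]='i': occ=1, LF[4]=C('i')+1=4+1=5
L[5]='o': occ=0, LF[5]=C('o')+0=6+0=6
L[6]='e': occ=1, LF[6]=C('e')+1=2+1=3
L[7]='$': occ=0, LF[7]=C('$')+0=0+0=0
L[8]='o': occ=1, LF[8]=C('o')+1=6+1=7

Answer: 1 2 4 8 5 6 3 0 7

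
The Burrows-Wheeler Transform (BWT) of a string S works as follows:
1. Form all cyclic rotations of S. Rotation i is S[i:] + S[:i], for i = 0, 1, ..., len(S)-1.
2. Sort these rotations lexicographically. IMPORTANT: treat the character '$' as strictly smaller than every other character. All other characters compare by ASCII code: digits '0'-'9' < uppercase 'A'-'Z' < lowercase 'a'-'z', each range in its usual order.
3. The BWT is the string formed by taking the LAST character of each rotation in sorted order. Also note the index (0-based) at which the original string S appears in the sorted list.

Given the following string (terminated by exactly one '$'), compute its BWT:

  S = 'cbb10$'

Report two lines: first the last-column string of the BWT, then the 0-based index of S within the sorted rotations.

Answer: 01bbc$
5

Derivation:
All 6 rotations (rotation i = S[i:]+S[:i]):
  rot[0] = cbb10$
  rot[1] = bb10$c
  rot[2] = b10$cb
  rot[3] = 10$cbb
  rot[4] = 0$cbb1
  rot[5] = $cbb10
Sorted (with $ < everything):
  sorted[0] = $cbb10  (last char: '0')
  sorted[1] = 0$cbb1  (last char: '1')
  sorted[2] = 10$cbb  (last char: 'b')
  sorted[3] = b10$cb  (last char: 'b')
  sorted[4] = bb10$c  (last char: 'c')
  sorted[5] = cbb10$  (last char: '$')
Last column: 01bbc$
Original string S is at sorted index 5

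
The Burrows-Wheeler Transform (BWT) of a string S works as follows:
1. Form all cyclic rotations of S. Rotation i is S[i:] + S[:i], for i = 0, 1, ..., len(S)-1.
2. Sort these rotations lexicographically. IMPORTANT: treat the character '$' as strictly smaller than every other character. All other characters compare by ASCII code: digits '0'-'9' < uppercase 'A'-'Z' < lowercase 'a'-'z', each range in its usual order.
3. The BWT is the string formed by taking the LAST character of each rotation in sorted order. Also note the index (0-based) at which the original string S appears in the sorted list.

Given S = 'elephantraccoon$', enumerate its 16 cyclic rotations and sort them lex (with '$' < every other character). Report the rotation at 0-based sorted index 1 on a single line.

Answer: accoon$elephantr

Derivation:
All 16 rotations (rotation i = S[i:]+S[:i]):
  rot[0] = elephantraccoon$
  rot[1] = lephantraccoon$e
  rot[2] = ephantraccoon$el
  rot[3] = phantraccoon$ele
  rot[4] = hantraccoon$elep
  rot[5] = antraccoon$eleph
  rot[6] = ntraccoon$elepha
  rot[7] = traccoon$elephan
  rot[8] = raccoon$elephant
  rot[9] = accoon$elephantr
  rot[10] = ccoon$elephantra
  rot[11] = coon$elephantrac
  rot[12] = oon$elephantracc
  rot[13] = on$elephantracco
  rot[14] = n$elephantraccoo
  rot[15] = $elephantraccoon
Sorted (with $ < everything):
  sorted[0] = $elephantraccoon
  sorted[1] = accoon$elephantr
  sorted[2] = antraccoon$eleph
  sorted[3] = ccoon$elephantra
  sorted[4] = coon$elephantrac
  sorted[5] = elephantraccoon$
  sorted[6] = ephantraccoon$el
  sorted[7] = hantraccoon$elep
  sorted[8] = lephantraccoon$e
  sorted[9] = n$elephantraccoo
  sorted[10] = ntraccoon$elepha
  sorted[11] = on$elephantracco
  sorted[12] = oon$elephantracc
  sorted[13] = phantraccoon$ele
  sorted[14] = raccoon$elephant
  sorted[15] = traccoon$elephan
sorted[1] = accoon$elephantr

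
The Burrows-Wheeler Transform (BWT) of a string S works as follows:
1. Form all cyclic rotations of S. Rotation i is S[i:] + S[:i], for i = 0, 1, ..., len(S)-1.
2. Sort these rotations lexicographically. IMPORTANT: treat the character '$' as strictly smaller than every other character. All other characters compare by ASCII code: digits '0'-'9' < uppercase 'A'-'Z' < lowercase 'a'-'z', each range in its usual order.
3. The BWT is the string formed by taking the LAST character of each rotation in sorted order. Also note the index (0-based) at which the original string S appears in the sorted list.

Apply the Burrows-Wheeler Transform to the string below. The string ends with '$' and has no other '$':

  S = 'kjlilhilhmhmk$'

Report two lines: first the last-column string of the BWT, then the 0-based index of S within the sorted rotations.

All 14 rotations (rotation i = S[i:]+S[:i]):
  rot[0] = kjlilhilhmhmk$
  rot[1] = jlilhilhmhmk$k
  rot[2] = lilhilhmhmk$kj
  rot[3] = ilhilhmhmk$kjl
  rot[4] = lhilhmhmk$kjli
  rot[5] = hilhmhmk$kjlil
  rot[6] = ilhmhmk$kjlilh
  rot[7] = lhmhmk$kjlilhi
  rot[8] = hmhmk$kjlilhil
  rot[9] = mhmk$kjlilhilh
  rot[10] = hmk$kjlilhilhm
  rot[11] = mk$kjlilhilhmh
  rot[12] = k$kjlilhilhmhm
  rot[13] = $kjlilhilhmhmk
Sorted (with $ < everything):
  sorted[0] = $kjlilhilhmhmk  (last char: 'k')
  sorted[1] = hilhmhmk$kjlil  (last char: 'l')
  sorted[2] = hmhmk$kjlilhil  (last char: 'l')
  sorted[3] = hmk$kjlilhilhm  (last char: 'm')
  sorted[4] = ilhilhmhmk$kjl  (last char: 'l')
  sorted[5] = ilhmhmk$kjlilh  (last char: 'h')
  sorted[6] = jlilhilhmhmk$k  (last char: 'k')
  sorted[7] = k$kjlilhilhmhm  (last char: 'm')
  sorted[8] = kjlilhilhmhmk$  (last char: '$')
  sorted[9] = lhilhmhmk$kjli  (last char: 'i')
  sorted[10] = lhmhmk$kjlilhi  (last char: 'i')
  sorted[11] = lilhilhmhmk$kj  (last char: 'j')
  sorted[12] = mhmk$kjlilhilh  (last char: 'h')
  sorted[13] = mk$kjlilhilhmh  (last char: 'h')
Last column: kllmlhkm$iijhh
Original string S is at sorted index 8

Answer: kllmlhkm$iijhh
8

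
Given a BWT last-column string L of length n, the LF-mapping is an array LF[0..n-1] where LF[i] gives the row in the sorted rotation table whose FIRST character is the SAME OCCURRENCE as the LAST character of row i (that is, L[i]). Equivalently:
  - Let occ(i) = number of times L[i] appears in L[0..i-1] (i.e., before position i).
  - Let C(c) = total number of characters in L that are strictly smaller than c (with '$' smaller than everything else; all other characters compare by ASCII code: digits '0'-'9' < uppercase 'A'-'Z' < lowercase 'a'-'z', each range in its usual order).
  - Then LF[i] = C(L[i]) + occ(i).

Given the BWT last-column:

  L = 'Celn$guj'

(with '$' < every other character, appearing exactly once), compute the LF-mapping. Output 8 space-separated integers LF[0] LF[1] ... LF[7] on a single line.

Char counts: '$':1, 'C':1, 'e':1, 'g':1, 'j':1, 'l':1, 'n':1, 'u':1
C (first-col start): C('$')=0, C('C')=1, C('e')=2, C('g')=3, C('j')=4, C('l')=5, C('n')=6, C('u')=7
L[0]='C': occ=0, LF[0]=C('C')+0=1+0=1
L[1]='e': occ=0, LF[1]=C('e')+0=2+0=2
L[2]='l': occ=0, LF[2]=C('l')+0=5+0=5
L[3]='n': occ=0, LF[3]=C('n')+0=6+0=6
L[4]='$': occ=0, LF[4]=C('$')+0=0+0=0
L[5]='g': occ=0, LF[5]=C('g')+0=3+0=3
L[6]='u': occ=0, LF[6]=C('u')+0=7+0=7
L[7]='j': occ=0, LF[7]=C('j')+0=4+0=4

Answer: 1 2 5 6 0 3 7 4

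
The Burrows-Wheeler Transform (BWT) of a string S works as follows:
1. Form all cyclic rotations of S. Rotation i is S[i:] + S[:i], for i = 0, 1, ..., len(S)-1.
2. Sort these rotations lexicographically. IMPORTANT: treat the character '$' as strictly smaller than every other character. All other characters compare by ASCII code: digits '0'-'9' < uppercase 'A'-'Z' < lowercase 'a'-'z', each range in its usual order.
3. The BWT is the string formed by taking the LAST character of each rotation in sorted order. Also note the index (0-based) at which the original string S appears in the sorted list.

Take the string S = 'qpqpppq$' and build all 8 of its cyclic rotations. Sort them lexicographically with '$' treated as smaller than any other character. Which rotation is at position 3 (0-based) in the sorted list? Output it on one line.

Answer: pq$qpqpp

Derivation:
All 8 rotations (rotation i = S[i:]+S[:i]):
  rot[0] = qpqpppq$
  rot[1] = pqpppq$q
  rot[2] = qpppq$qp
  rot[3] = pppq$qpq
  rot[4] = ppq$qpqp
  rot[5] = pq$qpqpp
  rot[6] = q$qpqppp
  rot[7] = $qpqpppq
Sorted (with $ < everything):
  sorted[0] = $qpqpppq
  sorted[1] = pppq$qpq
  sorted[2] = ppq$qpqp
  sorted[3] = pq$qpqpp
  sorted[4] = pqpppq$q
  sorted[5] = q$qpqppp
  sorted[6] = qpppq$qp
  sorted[7] = qpqpppq$
sorted[3] = pq$qpqpp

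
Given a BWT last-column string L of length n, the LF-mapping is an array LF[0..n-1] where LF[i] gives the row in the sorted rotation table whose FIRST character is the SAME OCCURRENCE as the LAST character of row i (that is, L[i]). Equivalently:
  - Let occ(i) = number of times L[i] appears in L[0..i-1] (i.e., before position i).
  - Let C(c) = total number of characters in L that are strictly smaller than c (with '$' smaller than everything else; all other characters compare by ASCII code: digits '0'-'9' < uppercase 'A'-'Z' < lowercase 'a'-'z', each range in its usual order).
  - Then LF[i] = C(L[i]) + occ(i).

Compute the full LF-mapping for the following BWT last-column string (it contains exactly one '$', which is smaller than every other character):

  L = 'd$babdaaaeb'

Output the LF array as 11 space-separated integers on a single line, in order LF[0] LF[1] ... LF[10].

Answer: 8 0 5 1 6 9 2 3 4 10 7

Derivation:
Char counts: '$':1, 'a':4, 'b':3, 'd':2, 'e':1
C (first-col start): C('$')=0, C('a')=1, C('b')=5, C('d')=8, C('e')=10
L[0]='d': occ=0, LF[0]=C('d')+0=8+0=8
L[1]='$': occ=0, LF[1]=C('$')+0=0+0=0
L[2]='b': occ=0, LF[2]=C('b')+0=5+0=5
L[3]='a': occ=0, LF[3]=C('a')+0=1+0=1
L[4]='b': occ=1, LF[4]=C('b')+1=5+1=6
L[5]='d': occ=1, LF[5]=C('d')+1=8+1=9
L[6]='a': occ=1, LF[6]=C('a')+1=1+1=2
L[7]='a': occ=2, LF[7]=C('a')+2=1+2=3
L[8]='a': occ=3, LF[8]=C('a')+3=1+3=4
L[9]='e': occ=0, LF[9]=C('e')+0=10+0=10
L[10]='b': occ=2, LF[10]=C('b')+2=5+2=7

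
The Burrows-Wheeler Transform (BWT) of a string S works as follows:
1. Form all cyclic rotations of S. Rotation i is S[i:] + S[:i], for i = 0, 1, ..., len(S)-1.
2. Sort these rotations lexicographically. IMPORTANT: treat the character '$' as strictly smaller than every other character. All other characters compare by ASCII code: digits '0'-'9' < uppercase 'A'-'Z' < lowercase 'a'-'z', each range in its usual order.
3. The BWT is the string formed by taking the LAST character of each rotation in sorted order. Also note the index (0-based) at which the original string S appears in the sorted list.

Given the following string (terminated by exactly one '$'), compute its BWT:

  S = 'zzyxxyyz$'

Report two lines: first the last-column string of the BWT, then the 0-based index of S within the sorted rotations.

Answer: zyxzxyyz$
8

Derivation:
All 9 rotations (rotation i = S[i:]+S[:i]):
  rot[0] = zzyxxyyz$
  rot[1] = zyxxyyz$z
  rot[2] = yxxyyz$zz
  rot[3] = xxyyz$zzy
  rot[4] = xyyz$zzyx
  rot[5] = yyz$zzyxx
  rot[6] = yz$zzyxxy
  rot[7] = z$zzyxxyy
  rot[8] = $zzyxxyyz
Sorted (with $ < everything):
  sorted[0] = $zzyxxyyz  (last char: 'z')
  sorted[1] = xxyyz$zzy  (last char: 'y')
  sorted[2] = xyyz$zzyx  (last char: 'x')
  sorted[3] = yxxyyz$zz  (last char: 'z')
  sorted[4] = yyz$zzyxx  (last char: 'x')
  sorted[5] = yz$zzyxxy  (last char: 'y')
  sorted[6] = z$zzyxxyy  (last char: 'y')
  sorted[7] = zyxxyyz$z  (last char: 'z')
  sorted[8] = zzyxxyyz$  (last char: '$')
Last column: zyxzxyyz$
Original string S is at sorted index 8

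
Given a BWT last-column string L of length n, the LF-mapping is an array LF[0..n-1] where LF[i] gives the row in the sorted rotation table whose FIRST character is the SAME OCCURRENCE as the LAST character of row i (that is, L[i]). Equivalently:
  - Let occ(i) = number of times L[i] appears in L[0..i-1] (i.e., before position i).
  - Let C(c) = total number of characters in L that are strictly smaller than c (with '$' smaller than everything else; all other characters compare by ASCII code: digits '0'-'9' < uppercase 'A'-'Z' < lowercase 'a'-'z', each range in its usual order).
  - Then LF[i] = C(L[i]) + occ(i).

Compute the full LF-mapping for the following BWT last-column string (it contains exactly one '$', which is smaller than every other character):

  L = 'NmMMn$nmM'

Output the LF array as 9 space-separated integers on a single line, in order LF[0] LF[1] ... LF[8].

Answer: 4 5 1 2 7 0 8 6 3

Derivation:
Char counts: '$':1, 'M':3, 'N':1, 'm':2, 'n':2
C (first-col start): C('$')=0, C('M')=1, C('N')=4, C('m')=5, C('n')=7
L[0]='N': occ=0, LF[0]=C('N')+0=4+0=4
L[1]='m': occ=0, LF[1]=C('m')+0=5+0=5
L[2]='M': occ=0, LF[2]=C('M')+0=1+0=1
L[3]='M': occ=1, LF[3]=C('M')+1=1+1=2
L[4]='n': occ=0, LF[4]=C('n')+0=7+0=7
L[5]='$': occ=0, LF[5]=C('$')+0=0+0=0
L[6]='n': occ=1, LF[6]=C('n')+1=7+1=8
L[7]='m': occ=1, LF[7]=C('m')+1=5+1=6
L[8]='M': occ=2, LF[8]=C('M')+2=1+2=3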